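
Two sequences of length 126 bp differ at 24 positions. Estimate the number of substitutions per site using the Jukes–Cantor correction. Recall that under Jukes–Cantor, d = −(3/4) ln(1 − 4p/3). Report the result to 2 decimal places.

0.22

p = 24/126 ≈ 0.190476.
d = −(3/4) ln(1 − 4p/3) = −0.75 ln(1 − 0.253968) = −0.75 ln(0.746032)
  = −0.75 × (-0.292987) = 0.219740 substitutions/site.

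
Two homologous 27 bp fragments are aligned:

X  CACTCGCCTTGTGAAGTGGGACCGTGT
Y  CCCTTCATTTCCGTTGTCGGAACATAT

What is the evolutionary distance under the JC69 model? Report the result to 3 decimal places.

0.770

The sequences differ at 13 of 27 sites, so p = 13/27 ≈ 0.481481.
d = −(3/4) ln(1 − 4p/3) = −0.75 ln(1 − 0.641975) = −0.75 ln(0.358025)
  = −0.75 × (-1.027152) = 0.770364 substitutions/site.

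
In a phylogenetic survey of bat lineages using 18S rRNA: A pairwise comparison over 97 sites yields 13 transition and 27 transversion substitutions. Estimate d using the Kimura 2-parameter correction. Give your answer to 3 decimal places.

P = 13/97 ≈ 0.134021 and Q = 27/97 ≈ 0.278351.
Under the Kimura two-parameter model, d = −½ ln(1 − 2P − Q) − ¼ ln(1 − 2Q).
1 − 2P − Q = 0.453607, giving −½ ln(0.453607) = 0.395262.
1 − 2Q = 0.443298, giving −¼ ln(0.443298) = 0.203378.
d = 0.395262 + 0.203378 = 0.598640.

0.599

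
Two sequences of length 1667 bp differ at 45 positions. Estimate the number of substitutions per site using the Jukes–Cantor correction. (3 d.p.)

0.027

p = 45/1667 ≈ 0.026995.
d = −(3/4) ln(1 − 4p/3) = −0.75 ln(1 − 0.035993) = −0.75 ln(0.964007)
  = −0.75 × (-0.036657) = 0.027493 substitutions/site.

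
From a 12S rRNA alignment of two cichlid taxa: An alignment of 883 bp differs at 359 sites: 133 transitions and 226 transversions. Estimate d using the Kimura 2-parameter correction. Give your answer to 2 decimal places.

P = 133/883 ≈ 0.150623 and Q = 226/883 ≈ 0.255946.
Under the Kimura two-parameter model, d = −½ ln(1 − 2P − Q) − ¼ ln(1 − 2Q).
1 − 2P − Q = 0.442808, giving −½ ln(0.442808) = 0.407310.
1 − 2Q = 0.488108, giving −¼ ln(0.488108) = 0.179305.
d = 0.407310 + 0.179305 = 0.586615.

0.59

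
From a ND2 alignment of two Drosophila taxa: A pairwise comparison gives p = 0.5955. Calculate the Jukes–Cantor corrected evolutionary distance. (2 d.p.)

1.18

d = −(3/4) ln(1 − 4p/3) = −0.75 ln(1 − 0.794) = −0.75 ln(0.206)
  = −0.75 × (-1.579879) = 1.184909 substitutions/site.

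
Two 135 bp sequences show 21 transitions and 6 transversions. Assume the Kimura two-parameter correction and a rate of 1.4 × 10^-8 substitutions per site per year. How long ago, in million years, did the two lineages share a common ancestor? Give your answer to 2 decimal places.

8.68

P = 21/135 ≈ 0.155556 and Q = 6/135 ≈ 0.044444.
Under the Kimura two-parameter model, d = −½ ln(1 − 2P − Q) − ¼ ln(1 − 2Q).
1 − 2P − Q = 0.644444, giving −½ ln(0.644444) = 0.219684.
1 − 2Q = 0.911112, giving −¼ ln(0.911112) = 0.023272.
d = 0.219684 + 0.023272 = 0.242956.
Under a molecular clock d = 2μt, so t = d/(2μ) = 0.242956 / (2 × 1.4 × 10^-8) = 8.68 million years.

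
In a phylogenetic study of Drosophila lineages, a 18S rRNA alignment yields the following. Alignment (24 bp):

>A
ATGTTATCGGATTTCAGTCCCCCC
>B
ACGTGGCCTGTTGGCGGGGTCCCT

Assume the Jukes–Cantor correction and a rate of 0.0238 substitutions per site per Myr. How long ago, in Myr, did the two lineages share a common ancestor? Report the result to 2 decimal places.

The sequences differ at 13 of 24 sites, so p = 13/24 ≈ 0.541667.
d = −(3/4) ln(1 − 4p/3) = −0.75 ln(1 − 0.722223) = −0.75 ln(0.277777)
  = −0.75 × (-1.280937) = 0.960703 substitutions/site.
Under a molecular clock d = 2μt, so t = d/(2μ) = 0.960703 / (2 × 0.0238) = 20.18 Myr.

20.18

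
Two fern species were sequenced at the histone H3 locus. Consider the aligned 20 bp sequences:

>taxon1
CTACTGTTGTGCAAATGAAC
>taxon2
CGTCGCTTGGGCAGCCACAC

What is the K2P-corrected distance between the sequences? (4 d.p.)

Of 20 sites, 3 differences are transitions and 7 are transversions, so P = 3/20 = 0.15 and Q = 7/20 = 0.35.
Under the Kimura two-parameter model, d = −½ ln(1 − 2P − Q) − ¼ ln(1 − 2Q).
1 − 2P − Q = 0.35, giving −½ ln(0.35) = 0.524911.
1 − 2Q = 0.3, giving −¼ ln(0.3) = 0.300993.
d = 0.524911 + 0.300993 = 0.825904.

0.8259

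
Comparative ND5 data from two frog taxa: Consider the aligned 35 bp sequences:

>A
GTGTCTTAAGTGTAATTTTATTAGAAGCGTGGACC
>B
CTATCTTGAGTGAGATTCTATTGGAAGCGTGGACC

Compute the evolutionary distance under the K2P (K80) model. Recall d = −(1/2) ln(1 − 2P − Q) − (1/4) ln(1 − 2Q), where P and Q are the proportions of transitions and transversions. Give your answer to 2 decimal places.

Of 35 sites, 5 differences are transitions and 2 are transversions, so P = 5/35 ≈ 0.142857 and Q = 2/35 ≈ 0.057143.
Under the Kimura two-parameter model, d = −½ ln(1 − 2P − Q) − ¼ ln(1 − 2Q).
1 − 2P − Q = 0.657143, giving −½ ln(0.657143) = 0.209927.
1 − 2Q = 0.885714, giving −¼ ln(0.885714) = 0.030340.
d = 0.209927 + 0.030340 = 0.240267.

0.24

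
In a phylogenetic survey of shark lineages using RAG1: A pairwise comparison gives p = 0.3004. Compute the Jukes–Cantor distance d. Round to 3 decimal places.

0.384

d = −(3/4) ln(1 − 4p/3) = −0.75 ln(1 − 0.400533) = −0.75 ln(0.599467)
  = −0.75 × (-0.511714) = 0.383786 substitutions/site.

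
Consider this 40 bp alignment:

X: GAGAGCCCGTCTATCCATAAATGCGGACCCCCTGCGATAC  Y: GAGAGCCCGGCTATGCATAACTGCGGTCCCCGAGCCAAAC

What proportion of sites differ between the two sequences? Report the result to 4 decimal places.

0.2000

The sequences differ at 8 of 40 positions (sites 10, 15, 21, 27, 32, 33, 36, 38).
p = 8/40 = 0.2000.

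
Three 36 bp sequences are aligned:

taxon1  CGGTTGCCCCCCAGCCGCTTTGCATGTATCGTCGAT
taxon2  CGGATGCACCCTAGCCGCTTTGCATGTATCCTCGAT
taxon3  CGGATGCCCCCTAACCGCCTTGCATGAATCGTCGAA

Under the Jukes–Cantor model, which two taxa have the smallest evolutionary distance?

taxon1 and taxon2

taxon1–taxon2: 4/36 differ, p = 0.111, d = 0.120.
taxon1–taxon3: 6/36 differ, p = 0.167, d = 0.188.
taxon2–taxon3: 6/36 differ, p = 0.167, d = 0.188.
The smallest distance is between taxon1 and taxon2.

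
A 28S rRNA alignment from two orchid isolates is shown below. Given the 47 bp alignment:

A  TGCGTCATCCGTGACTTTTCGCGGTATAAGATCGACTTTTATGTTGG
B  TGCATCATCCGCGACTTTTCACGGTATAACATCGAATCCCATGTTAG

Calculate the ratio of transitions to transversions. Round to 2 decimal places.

3.50

Transitions are A↔G and C↔T; transversions are all other mismatches.
Transitions: 7. Transversions: 2.
R = 7/2 = 3.50.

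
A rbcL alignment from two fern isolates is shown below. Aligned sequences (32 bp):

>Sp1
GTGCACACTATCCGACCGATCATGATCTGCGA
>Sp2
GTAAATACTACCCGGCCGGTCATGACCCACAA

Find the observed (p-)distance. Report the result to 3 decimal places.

The sequences differ at 10 of 32 positions (sites 3, 4, 6, 11, 15, 19, 26, 28, 29, 31).
p = 10/32 = 0.3125 ≈ 0.313 (to 3 d.p.).

0.313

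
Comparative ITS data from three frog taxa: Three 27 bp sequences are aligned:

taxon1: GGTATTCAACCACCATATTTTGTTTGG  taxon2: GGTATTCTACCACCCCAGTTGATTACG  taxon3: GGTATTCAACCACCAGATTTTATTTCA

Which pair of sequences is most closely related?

taxon1 and taxon3

taxon1–taxon2: 8/27 differ, p = 0.296, d = 0.377.
taxon1–taxon3: 4/27 differ, p = 0.148, d = 0.165.
taxon2–taxon3: 7/27 differ, p = 0.259, d = 0.318.
The smallest distance is between taxon1 and taxon3.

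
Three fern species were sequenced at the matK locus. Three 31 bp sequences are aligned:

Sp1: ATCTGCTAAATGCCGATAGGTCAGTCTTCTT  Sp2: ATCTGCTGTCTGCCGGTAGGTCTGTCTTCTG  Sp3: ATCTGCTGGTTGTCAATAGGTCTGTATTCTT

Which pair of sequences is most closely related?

Sp1–Sp2: 6/31 differ, p = 0.194, d = 0.224.
Sp1–Sp3: 7/31 differ, p = 0.226, d = 0.269.
Sp2–Sp3: 7/31 differ, p = 0.226, d = 0.269.
The smallest distance is between Sp1 and Sp2.

Sp1 and Sp2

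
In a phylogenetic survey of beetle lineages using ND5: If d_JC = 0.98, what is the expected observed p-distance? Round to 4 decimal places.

0.5470

p = (3/4)(1 − e^(−4d/3)) = 0.75 × (1 − e^(-1.306667)) = 0.75 × (1 − 0.270721) = 0.546959.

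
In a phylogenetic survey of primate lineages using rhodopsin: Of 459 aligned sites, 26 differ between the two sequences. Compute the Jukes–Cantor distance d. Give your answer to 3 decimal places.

0.059

p = 26/459 ≈ 0.056645.
d = −(3/4) ln(1 − 4p/3) = −0.75 ln(1 − 0.075527) = −0.75 ln(0.924473)
  = −0.75 × (-0.078531) = 0.058898 substitutions/site.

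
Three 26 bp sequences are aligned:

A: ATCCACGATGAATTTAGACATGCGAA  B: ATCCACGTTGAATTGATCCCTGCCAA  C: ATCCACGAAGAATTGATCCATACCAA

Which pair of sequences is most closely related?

B and C

A–B: 6/26 differ, p = 0.231, d = 0.276.
A–C: 6/26 differ, p = 0.231, d = 0.276.
B–C: 4/26 differ, p = 0.154, d = 0.172.
The smallest distance is between B and C.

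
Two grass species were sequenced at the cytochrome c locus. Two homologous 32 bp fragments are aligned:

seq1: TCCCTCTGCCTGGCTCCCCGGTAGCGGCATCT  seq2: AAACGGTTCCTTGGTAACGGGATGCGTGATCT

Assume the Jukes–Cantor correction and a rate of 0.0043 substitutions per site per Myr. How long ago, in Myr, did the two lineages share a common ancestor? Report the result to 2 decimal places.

85.54

The sequences differ at 15 of 32 sites, so p = 15/32 = 0.46875.
d = −(3/4) ln(1 − 4p/3) = −0.75 ln(1 − 0.625) = −0.75 ln(0.375)
  = −0.75 × (-0.980829) = 0.735622 substitutions/site.
Under a molecular clock d = 2μt, so t = d/(2μ) = 0.735622 / (2 × 0.0043) = 85.54 Myr.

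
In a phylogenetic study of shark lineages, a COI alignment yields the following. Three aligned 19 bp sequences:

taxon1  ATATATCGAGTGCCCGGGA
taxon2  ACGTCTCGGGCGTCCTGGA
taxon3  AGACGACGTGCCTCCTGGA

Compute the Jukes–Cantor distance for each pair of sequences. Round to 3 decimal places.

d(taxon1,taxon2) = 0.507, d(taxon1,taxon3) = 0.749, d(taxon2,taxon3) = 0.507

taxon1–taxon2: 7/19 sites differ → p ≈ 0.368421, d = −0.75 ln(1 − 0.491228) = 0.506816 ≈ 0.507.
taxon1–taxon3: 9/19 sites differ → p ≈ 0.473684, d = −0.75 ln(1 − 0.631579) = 0.748897 ≈ 0.749.
taxon2–taxon3: 7/19 sites differ → p ≈ 0.368421, d = −0.75 ln(1 − 0.491228) = 0.506816 ≈ 0.507.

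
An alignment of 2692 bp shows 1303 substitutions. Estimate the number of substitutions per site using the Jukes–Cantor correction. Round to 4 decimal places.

p = 1303/2692 ≈ 0.484027.
d = −(3/4) ln(1 − 4p/3) = −0.75 ln(1 − 0.645369) = −0.75 ln(0.354631)
  = −0.75 × (-1.036677) = 0.777508 substitutions/site.

0.7775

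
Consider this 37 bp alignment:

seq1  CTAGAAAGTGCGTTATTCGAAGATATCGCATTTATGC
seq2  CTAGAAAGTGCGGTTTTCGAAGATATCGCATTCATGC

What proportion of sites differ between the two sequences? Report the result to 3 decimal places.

0.081

The sequences differ at 3 of 37 positions (sites 13, 15, 33).
p = 3/37 = 0.081081… ≈ 0.081 (to 3 d.p.).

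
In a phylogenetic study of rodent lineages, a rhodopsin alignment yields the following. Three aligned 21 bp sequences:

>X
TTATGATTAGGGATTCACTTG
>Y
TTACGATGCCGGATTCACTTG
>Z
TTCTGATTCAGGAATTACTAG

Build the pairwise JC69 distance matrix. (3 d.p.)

d(X,Y) = 0.220, d(X,Z) = 0.360, d(Y,Z) = 0.441

X–Y: 4/21 sites differ → p ≈ 0.190476, d = −0.75 ln(1 − 0.253968) = 0.219740 ≈ 0.220.
X–Z: 6/21 sites differ → p ≈ 0.285714, d = −0.75 ln(1 − 0.380952) = 0.359679 ≈ 0.360.
Y–Z: 7/21 sites differ → p ≈ 0.333333, d = −0.75 ln(1 − 0.444444) = 0.440839 ≈ 0.441.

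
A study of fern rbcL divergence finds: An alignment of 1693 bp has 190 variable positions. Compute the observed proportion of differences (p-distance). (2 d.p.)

p = 190/1693 = 0.112226… ≈ 0.11 (to 2 d.p.).

0.11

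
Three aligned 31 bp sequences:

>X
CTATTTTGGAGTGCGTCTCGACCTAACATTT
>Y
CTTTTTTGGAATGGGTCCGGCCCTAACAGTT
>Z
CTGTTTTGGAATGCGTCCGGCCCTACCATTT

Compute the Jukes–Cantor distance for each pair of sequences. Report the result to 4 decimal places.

X–Y: 7/31 sites differ → p ≈ 0.225806, d = −0.75 ln(1 − 0.301075) = 0.268659 ≈ 0.2687.
X–Z: 6/31 sites differ → p ≈ 0.193548, d = −0.75 ln(1 − 0.258064) = 0.223869 ≈ 0.2239.
Y–Z: 4/31 sites differ → p ≈ 0.129032, d = −0.75 ln(1 − 0.172043) = 0.141596 ≈ 0.1416.

d(X,Y) = 0.2687, d(X,Z) = 0.2239, d(Y,Z) = 0.1416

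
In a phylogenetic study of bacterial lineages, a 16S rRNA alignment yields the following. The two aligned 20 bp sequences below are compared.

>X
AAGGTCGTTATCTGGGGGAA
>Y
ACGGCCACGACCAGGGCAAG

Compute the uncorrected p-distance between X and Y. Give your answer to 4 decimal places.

0.5000

The sequences differ at 10 of 20 positions (sites 2, 5, 7, 8, 9, 11, 13, 17, 18, 20).
p = 10/20 = 0.5000.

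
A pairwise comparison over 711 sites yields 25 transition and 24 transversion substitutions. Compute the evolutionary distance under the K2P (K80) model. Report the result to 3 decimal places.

P = 25/711 ≈ 0.035162 and Q = 24/711 ≈ 0.033755.
Under the Kimura two-parameter model, d = −½ ln(1 − 2P − Q) − ¼ ln(1 − 2Q).
1 − 2P − Q = 0.895921, giving −½ ln(0.895921) = 0.054952.
1 − 2Q = 0.93249, giving −¼ ln(0.93249) = 0.017474.
d = 0.054952 + 0.017474 = 0.072426.

0.072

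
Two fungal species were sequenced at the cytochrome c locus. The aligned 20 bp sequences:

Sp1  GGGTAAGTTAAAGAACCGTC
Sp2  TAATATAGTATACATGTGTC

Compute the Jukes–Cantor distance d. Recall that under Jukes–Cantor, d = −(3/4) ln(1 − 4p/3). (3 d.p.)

0.991

The sequences differ at 11 of 20 sites, so p = 11/20 = 0.55.
d = −(3/4) ln(1 − 4p/3) = −0.75 ln(1 − 0.733333) = −0.75 ln(0.266667)
  = −0.75 × (-1.321755) = 0.991316 substitutions/site.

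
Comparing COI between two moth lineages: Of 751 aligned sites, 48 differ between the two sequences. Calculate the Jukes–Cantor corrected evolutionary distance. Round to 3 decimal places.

0.067

p = 48/751 ≈ 0.063915.
d = −(3/4) ln(1 − 4p/3) = −0.75 ln(1 − 0.08522) = −0.75 ln(0.91478)
  = −0.75 × (-0.089072) = 0.066804 substitutions/site.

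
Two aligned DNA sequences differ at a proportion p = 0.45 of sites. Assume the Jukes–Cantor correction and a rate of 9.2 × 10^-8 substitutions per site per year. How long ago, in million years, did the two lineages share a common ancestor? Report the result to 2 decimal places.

3.73

d = −(3/4) ln(1 − 4p/3) = −0.75 ln(1 − 0.6) = −0.75 ln(0.4)
  = −0.75 × (-0.916291) = 0.687218 substitutions/site.
Under a molecular clock d = 2μt, so t = d/(2μ) = 0.687218 / (2 × 9.2 × 10^-8) = 3.73 million years.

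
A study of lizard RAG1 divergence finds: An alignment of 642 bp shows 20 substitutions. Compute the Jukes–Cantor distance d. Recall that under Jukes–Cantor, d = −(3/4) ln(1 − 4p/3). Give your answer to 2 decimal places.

0.03

p = 20/642 ≈ 0.031153.
d = −(3/4) ln(1 − 4p/3) = −0.75 ln(1 − 0.041537) = −0.75 ln(0.958463)
  = −0.75 × (-0.042424) = 0.031818 substitutions/site.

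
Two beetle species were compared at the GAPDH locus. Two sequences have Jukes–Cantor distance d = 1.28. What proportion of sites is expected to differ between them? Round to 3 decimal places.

0.614

p = (3/4)(1 − e^(−4d/3)) = 0.75 × (1 − e^(-1.706667)) = 0.75 × (1 − 0.181470) = 0.613898.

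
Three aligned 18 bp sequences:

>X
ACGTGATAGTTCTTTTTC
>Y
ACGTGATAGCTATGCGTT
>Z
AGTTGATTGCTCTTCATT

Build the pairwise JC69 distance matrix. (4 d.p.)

d(X,Y) = 0.4408, d(X,Z) = 0.5482, d(Y,Z) = 0.4408

X–Y: 6/18 sites differ → p ≈ 0.333333, d = −0.75 ln(1 − 0.444444) = 0.440839 ≈ 0.4408.
X–Z: 7/18 sites differ → p ≈ 0.388889, d = −0.75 ln(1 − 0.518519) = 0.548166 ≈ 0.5482.
Y–Z: 6/18 sites differ → p ≈ 0.333333, d = −0.75 ln(1 − 0.444444) = 0.440839 ≈ 0.4408.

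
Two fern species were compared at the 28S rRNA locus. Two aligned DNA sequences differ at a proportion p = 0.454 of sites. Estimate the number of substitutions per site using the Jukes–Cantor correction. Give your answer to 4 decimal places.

d = −(3/4) ln(1 − 4p/3) = −0.75 ln(1 − 0.605333) = −0.75 ln(0.394667)
  = −0.75 × (-0.929713) = 0.697285 substitutions/site.

0.6973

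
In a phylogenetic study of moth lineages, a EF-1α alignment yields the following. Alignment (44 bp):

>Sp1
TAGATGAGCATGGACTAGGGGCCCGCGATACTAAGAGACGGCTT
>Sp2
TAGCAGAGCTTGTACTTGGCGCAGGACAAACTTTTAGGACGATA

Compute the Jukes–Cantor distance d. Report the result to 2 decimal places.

0.64

The sequences differ at 19 of 44 sites, so p = 19/44 ≈ 0.431818.
d = −(3/4) ln(1 − 4p/3) = −0.75 ln(1 − 0.575757) = −0.75 ln(0.424243)
  = −0.75 × (-0.857449) = 0.643087 substitutions/site.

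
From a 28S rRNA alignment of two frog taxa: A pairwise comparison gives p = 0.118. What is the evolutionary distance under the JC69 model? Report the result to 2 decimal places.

d = −(3/4) ln(1 − 4p/3) = −0.75 ln(1 − 0.157333) = −0.75 ln(0.842667)
  = −0.75 × (-0.171183) = 0.128387 substitutions/site.

0.13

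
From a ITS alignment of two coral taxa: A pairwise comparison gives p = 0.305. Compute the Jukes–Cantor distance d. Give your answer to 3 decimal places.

d = −(3/4) ln(1 − 4p/3) = −0.75 ln(1 − 0.406667) = −0.75 ln(0.593333)
  = −0.75 × (-0.521999) = 0.391499 substitutions/site.

0.391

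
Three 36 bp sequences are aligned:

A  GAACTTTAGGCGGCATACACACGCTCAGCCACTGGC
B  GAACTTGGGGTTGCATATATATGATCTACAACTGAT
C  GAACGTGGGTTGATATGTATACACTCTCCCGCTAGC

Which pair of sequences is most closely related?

A–B: 13/36 differ, p = 0.361, d = 0.493.
A–C: 15/36 differ, p = 0.417, d = 0.608.
B–C: 15/36 differ, p = 0.417, d = 0.608.
The smallest distance is between A and B.

A and B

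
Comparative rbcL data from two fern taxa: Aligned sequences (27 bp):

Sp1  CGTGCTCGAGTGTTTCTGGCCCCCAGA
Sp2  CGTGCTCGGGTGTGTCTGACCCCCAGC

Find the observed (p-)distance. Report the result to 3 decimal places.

The sequences differ at 4 of 27 positions (sites 9, 14, 19, 27).
p = 4/27 = 0.148148… ≈ 0.148 (to 3 d.p.).

0.148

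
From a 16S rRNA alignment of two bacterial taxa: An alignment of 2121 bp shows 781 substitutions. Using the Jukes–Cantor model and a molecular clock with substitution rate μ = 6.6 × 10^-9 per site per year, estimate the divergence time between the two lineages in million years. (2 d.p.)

p = 781/2121 ≈ 0.368223.
d = −(3/4) ln(1 − 4p/3) = −0.75 ln(1 − 0.490964) = −0.75 ln(0.509036)
  = −0.75 × (-0.675237) = 0.506428 substitutions/site.
Under a molecular clock d = 2μt, so t = d/(2μ) = 0.506428 / (2 × 6.6 × 10^-9) = 38.37 million years.

38.37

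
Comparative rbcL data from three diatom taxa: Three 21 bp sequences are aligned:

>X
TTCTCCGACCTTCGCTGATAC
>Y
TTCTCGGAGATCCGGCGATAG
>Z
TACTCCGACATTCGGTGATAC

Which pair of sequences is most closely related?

X and Z

X–Y: 7/21 differ, p = 0.333, d = 0.441.
X–Z: 3/21 differ, p = 0.143, d = 0.158.
Y–Z: 6/21 differ, p = 0.286, d = 0.360.
The smallest distance is between X and Z.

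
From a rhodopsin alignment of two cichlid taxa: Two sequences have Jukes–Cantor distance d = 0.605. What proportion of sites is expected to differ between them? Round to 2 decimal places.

0.42

p = (3/4)(1 − e^(−4d/3)) = 0.75 × (1 − e^(-0.806667)) = 0.75 × (1 − 0.446343) = 0.415243.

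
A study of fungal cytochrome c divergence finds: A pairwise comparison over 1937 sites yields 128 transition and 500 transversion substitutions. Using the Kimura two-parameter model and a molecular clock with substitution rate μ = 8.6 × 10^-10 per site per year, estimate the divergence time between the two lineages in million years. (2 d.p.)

249.39

P = 128/1937 ≈ 0.066082 and Q = 500/1937 ≈ 0.258131.
Under the Kimura two-parameter model, d = −½ ln(1 − 2P − Q) − ¼ ln(1 − 2Q).
1 − 2P − Q = 0.609705, giving −½ ln(0.609705) = 0.247390.
1 − 2Q = 0.483738, giving −¼ ln(0.483738) = 0.181553.
d = 0.247390 + 0.181553 = 0.428943.
Under a molecular clock d = 2μt, so t = d/(2μ) = 0.428943 / (2 × 8.6 × 10^-10) = 249.39 million years.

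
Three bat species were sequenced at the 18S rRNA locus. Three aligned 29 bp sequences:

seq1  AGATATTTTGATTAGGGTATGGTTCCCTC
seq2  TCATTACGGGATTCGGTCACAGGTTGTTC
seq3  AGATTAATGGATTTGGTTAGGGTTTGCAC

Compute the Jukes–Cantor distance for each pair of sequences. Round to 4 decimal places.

d(seq1,seq2) = 0.9978, d(seq1,seq3) = 0.4618, d(seq2,seq3) = 0.5285

seq1–seq2: 16/29 sites differ → p ≈ 0.551724, d = −0.75 ln(1 − 0.735632) = 0.997810 ≈ 0.9978.
seq1–seq3: 10/29 sites differ → p ≈ 0.344828, d = −0.75 ln(1 − 0.459771) = 0.461822 ≈ 0.4618.
seq2–seq3: 11/29 sites differ → p ≈ 0.37931, d = −0.75 ln(1 − 0.505747) = 0.528531 ≈ 0.5285.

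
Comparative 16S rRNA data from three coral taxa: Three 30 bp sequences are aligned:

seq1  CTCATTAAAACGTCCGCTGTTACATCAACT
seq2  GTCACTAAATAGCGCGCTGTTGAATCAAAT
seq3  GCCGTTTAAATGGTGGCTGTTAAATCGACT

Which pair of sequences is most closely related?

seq1 and seq2

seq1–seq2: 9/30 differ, p = 0.300, d = 0.383.
seq1–seq3: 10/30 differ, p = 0.333, d = 0.441.
seq2–seq3: 12/30 differ, p = 0.400, d = 0.572.
The smallest distance is between seq1 and seq2.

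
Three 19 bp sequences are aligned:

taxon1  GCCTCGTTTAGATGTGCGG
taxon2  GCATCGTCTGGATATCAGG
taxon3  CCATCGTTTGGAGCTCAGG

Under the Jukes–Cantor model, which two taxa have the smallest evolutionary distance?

taxon2 and taxon3

taxon1–taxon2: 6/19 differ, p = 0.316, d = 0.410.
taxon1–taxon3: 7/19 differ, p = 0.368, d = 0.507.
taxon2–taxon3: 4/19 differ, p = 0.211, d = 0.247.
The smallest distance is between taxon2 and taxon3.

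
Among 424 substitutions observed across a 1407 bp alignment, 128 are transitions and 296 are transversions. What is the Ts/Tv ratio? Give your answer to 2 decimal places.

R = 128/296 = 0.432432… ≈ 0.43 (to 2 d.p.).

0.43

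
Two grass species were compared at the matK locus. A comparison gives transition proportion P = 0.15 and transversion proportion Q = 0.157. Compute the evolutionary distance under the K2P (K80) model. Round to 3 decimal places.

Under the Kimura two-parameter model, d = −½ ln(1 − 2P − Q) − ¼ ln(1 − 2Q).
1 − 2P − Q = 0.543, giving −½ ln(0.543) = 0.305323.
1 − 2Q = 0.686, giving −¼ ln(0.686) = 0.094219.
d = 0.305323 + 0.094219 = 0.399542.

0.400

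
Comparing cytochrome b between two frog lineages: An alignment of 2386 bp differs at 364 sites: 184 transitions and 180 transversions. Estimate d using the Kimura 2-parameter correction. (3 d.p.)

P = 184/2386 ≈ 0.077117 and Q = 180/2386 ≈ 0.07544.
Under the Kimura two-parameter model, d = −½ ln(1 − 2P − Q) − ¼ ln(1 − 2Q).
1 − 2P − Q = 0.770326, giving −½ ln(0.770326) = 0.130471.
1 − 2Q = 0.84912, giving −¼ ln(0.84912) = 0.040889.
d = 0.130471 + 0.040889 = 0.171360.

0.171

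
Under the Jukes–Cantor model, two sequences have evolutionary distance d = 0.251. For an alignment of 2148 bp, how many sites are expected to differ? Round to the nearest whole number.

458

Invert JC69: p = (3/4)(1 − e^(−4d/3)) = 0.75 × (1 − e^(-0.334667)) = 0.75 × (1 − 0.715576) = 0.213318.
Expected differing sites = pL ≈ 0.213318 × 2148 = 458.207064 ≈ 458.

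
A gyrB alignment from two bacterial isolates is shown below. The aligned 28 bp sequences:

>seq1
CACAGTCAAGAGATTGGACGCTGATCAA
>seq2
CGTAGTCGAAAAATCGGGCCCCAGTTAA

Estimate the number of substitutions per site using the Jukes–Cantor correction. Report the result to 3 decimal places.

0.635

The sequences differ at 12 of 28 sites, so p = 12/28 ≈ 0.428571.
d = −(3/4) ln(1 − 4p/3) = −0.75 ln(1 − 0.571428) = −0.75 ln(0.428572)
  = −0.75 × (-0.847297) = 0.635473 substitutions/site.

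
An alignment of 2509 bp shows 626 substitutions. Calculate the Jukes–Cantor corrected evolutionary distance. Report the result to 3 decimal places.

0.303

p = 626/2509 ≈ 0.249502.
d = −(3/4) ln(1 − 4p/3) = −0.75 ln(1 − 0.332669) = −0.75 ln(0.667331)
  = −0.75 × (-0.404469) = 0.303352 substitutions/site.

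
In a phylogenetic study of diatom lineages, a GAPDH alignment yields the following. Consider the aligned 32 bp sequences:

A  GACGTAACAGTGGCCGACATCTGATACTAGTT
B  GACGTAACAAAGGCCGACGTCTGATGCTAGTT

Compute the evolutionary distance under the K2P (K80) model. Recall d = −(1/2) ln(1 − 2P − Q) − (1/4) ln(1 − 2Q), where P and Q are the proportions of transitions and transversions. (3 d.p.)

Of 32 sites, 3 differences are transitions and 1 are transversions, so P = 3/32 = 0.09375 and Q = 1/32 = 0.03125.
Under the Kimura two-parameter model, d = −½ ln(1 − 2P − Q) − ¼ ln(1 − 2Q).
1 − 2P − Q = 0.78125, giving −½ ln(0.78125) = 0.123430.
1 − 2Q = 0.9375, giving −¼ ln(0.9375) = 0.016135.
d = 0.123430 + 0.016135 = 0.139565.

0.140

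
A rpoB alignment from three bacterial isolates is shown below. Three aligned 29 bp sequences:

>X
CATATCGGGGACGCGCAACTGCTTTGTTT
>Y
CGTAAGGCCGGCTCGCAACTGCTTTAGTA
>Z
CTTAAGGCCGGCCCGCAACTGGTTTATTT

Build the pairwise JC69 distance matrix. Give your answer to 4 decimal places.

X–Y: 10/29 sites differ → p ≈ 0.344828, d = −0.75 ln(1 − 0.459771) = 0.461822 ≈ 0.4618.
X–Z: 9/29 sites differ → p ≈ 0.310345, d = −0.75 ln(1 − 0.413793) = 0.400562 ≈ 0.4006.
Y–Z: 5/29 sites differ → p ≈ 0.172414, d = −0.75 ln(1 − 0.229885) = 0.195912 ≈ 0.1959.

d(X,Y) = 0.4618, d(X,Z) = 0.4006, d(Y,Z) = 0.1959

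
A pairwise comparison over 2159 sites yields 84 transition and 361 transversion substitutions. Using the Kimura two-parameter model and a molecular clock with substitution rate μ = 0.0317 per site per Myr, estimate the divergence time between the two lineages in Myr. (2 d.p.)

P = 84/2159 ≈ 0.038907 and Q = 361/2159 ≈ 0.167207.
Under the Kimura two-parameter model, d = −½ ln(1 − 2P − Q) − ¼ ln(1 − 2Q).
1 − 2P − Q = 0.754979, giving −½ ln(0.754979) = 0.140533.
1 − 2Q = 0.665586, giving −¼ ln(0.665586) = 0.101772.
d = 0.140533 + 0.101772 = 0.242305.
Under a molecular clock d = 2μt, so t = d/(2μ) = 0.242305 / (2 × 0.0317) = 3.82 Myr.

3.82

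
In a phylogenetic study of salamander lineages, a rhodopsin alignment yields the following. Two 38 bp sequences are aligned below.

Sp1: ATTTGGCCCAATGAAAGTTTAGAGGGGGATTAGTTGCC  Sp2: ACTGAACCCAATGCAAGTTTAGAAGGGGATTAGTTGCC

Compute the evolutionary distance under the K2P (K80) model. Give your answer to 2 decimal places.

Of 38 sites, 4 differences are transitions and 2 are transversions, so P = 4/38 ≈ 0.105263 and Q = 2/38 ≈ 0.052632.
Under the Kimura two-parameter model, d = −½ ln(1 − 2P − Q) − ¼ ln(1 − 2Q).
1 − 2P − Q = 0.736842, giving −½ ln(0.736842) = 0.152691.
1 − 2Q = 0.894736, giving −¼ ln(0.894736) = 0.027807.
d = 0.152691 + 0.027807 = 0.180498.

0.18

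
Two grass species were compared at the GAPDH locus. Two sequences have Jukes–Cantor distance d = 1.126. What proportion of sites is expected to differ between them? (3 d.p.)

p = (3/4)(1 − e^(−4d/3)) = 0.75 × (1 − e^(-1.501333)) = 0.75 × (1 − 0.222833) = 0.582875.

0.583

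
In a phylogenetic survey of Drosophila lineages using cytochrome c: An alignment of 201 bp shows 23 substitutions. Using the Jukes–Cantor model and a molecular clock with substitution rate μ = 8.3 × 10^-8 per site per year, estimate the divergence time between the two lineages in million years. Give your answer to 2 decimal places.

0.75

p = 23/201 ≈ 0.114428.
d = −(3/4) ln(1 − 4p/3) = −0.75 ln(1 − 0.152571) = −0.75 ln(0.847429)
  = −0.75 × (-0.165548) = 0.124161 substitutions/site.
Under a molecular clock d = 2μt, so t = d/(2μ) = 0.124161 / (2 × 8.3 × 10^-8) = 0.75 million years.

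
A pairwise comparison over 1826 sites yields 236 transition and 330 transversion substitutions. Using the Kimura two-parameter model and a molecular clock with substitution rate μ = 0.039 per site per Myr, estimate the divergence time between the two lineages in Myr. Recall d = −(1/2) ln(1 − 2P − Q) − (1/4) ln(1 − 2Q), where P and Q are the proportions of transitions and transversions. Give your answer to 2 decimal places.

P = 236/1826 ≈ 0.129244 and Q = 330/1826 ≈ 0.180723.
Under the Kimura two-parameter model, d = −½ ln(1 − 2P − Q) − ¼ ln(1 − 2Q).
1 − 2P − Q = 0.560789, giving −½ ln(0.560789) = 0.289205.
1 − 2Q = 0.638554, giving −¼ ln(0.638554) = 0.112137.
d = 0.289205 + 0.112137 = 0.401342.
Under a molecular clock d = 2μt, so t = d/(2μ) = 0.401342 / (2 × 0.039) = 5.15 Myr.

5.15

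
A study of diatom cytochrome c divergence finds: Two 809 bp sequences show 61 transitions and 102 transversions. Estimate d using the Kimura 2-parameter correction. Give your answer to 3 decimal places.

P = 61/809 ≈ 0.075402 and Q = 102/809 ≈ 0.126082.
Under the Kimura two-parameter model, d = −½ ln(1 − 2P − Q) − ¼ ln(1 − 2Q).
1 − 2P − Q = 0.723114, giving −½ ln(0.723114) = 0.162094.
1 − 2Q = 0.747836, giving −¼ ln(0.747836) = 0.072643.
d = 0.162094 + 0.072643 = 0.234737.

0.235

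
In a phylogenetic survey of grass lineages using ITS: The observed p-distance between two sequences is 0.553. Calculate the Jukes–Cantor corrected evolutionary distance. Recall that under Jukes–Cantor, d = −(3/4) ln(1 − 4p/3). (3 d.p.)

d = −(3/4) ln(1 − 4p/3) = −0.75 ln(1 − 0.737333) = −0.75 ln(0.262667)
  = −0.75 × (-1.336868) = 1.002651 substitutions/site.

1.003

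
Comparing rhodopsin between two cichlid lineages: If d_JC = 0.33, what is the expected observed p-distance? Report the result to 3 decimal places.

p = (3/4)(1 − e^(−4d/3)) = 0.75 × (1 − e^(-0.44)) = 0.75 × (1 − 0.644036) = 0.266973.

0.267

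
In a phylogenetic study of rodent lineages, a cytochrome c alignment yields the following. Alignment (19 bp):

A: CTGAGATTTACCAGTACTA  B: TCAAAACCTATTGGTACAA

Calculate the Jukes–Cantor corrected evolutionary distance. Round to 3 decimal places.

The sequences differ at 10 of 19 sites (1, 2, 3, 5, 7, 8, 11, 12, 13, 18), so p = 10/19 ≈ 0.526316.
d = −(3/4) ln(1 − 4p/3) = −0.75 ln(1 − 0.701755) = −0.75 ln(0.298245)
  = −0.75 × (-1.209840) = 0.907380 substitutions/site.

0.907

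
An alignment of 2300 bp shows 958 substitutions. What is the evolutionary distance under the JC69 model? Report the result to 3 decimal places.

0.608

p = 958/2300 ≈ 0.416522.
d = −(3/4) ln(1 − 4p/3) = −0.75 ln(1 − 0.555363) = −0.75 ln(0.444637)
  = −0.75 × (-0.810497) = 0.607873 substitutions/site.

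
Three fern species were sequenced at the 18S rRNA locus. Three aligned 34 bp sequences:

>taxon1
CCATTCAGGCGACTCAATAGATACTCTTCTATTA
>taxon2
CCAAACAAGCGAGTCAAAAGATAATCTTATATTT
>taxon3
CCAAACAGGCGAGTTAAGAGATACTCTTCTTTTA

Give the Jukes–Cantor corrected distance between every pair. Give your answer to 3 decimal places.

taxon1–taxon2: 8/34 sites differ → p ≈ 0.235294, d = −0.75 ln(1 − 0.313725) = 0.282358 ≈ 0.282.
taxon1–taxon3: 6/34 sites differ → p ≈ 0.176471, d = −0.75 ln(1 − 0.235295) = 0.201199 ≈ 0.201.
taxon2–taxon3: 7/34 sites differ → p ≈ 0.205882, d = −0.75 ln(1 − 0.274509) = 0.240680 ≈ 0.241.

d(taxon1,taxon2) = 0.282, d(taxon1,taxon3) = 0.201, d(taxon2,taxon3) = 0.241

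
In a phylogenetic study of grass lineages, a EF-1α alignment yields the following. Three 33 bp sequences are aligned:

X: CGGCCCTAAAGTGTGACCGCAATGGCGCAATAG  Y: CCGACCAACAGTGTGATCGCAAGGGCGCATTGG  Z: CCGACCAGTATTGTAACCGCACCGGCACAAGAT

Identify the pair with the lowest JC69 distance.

X and Y

X–Y: 8/33 differ, p = 0.242, d = 0.293.
X–Z: 12/33 differ, p = 0.364, d = 0.497.
Y–Z: 12/33 differ, p = 0.364, d = 0.497.
The smallest distance is between X and Y.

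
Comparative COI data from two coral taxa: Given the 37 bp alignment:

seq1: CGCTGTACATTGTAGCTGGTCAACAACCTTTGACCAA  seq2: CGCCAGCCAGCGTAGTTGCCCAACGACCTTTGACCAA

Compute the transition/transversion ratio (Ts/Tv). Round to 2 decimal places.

1.50

Transitions are A↔G and C↔T; transversions are all other mismatches.
Transitions: 6. Transversions: 4.
R = 6/4 = 1.50.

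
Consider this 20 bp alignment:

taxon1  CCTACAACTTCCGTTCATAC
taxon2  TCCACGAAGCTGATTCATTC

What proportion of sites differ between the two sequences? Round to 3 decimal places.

0.500

The sequences differ at 10 of 20 positions (sites 1, 3, 6, 8, 9, 10, 11, 12, 13, 19).
p = 10/20 = 0.500.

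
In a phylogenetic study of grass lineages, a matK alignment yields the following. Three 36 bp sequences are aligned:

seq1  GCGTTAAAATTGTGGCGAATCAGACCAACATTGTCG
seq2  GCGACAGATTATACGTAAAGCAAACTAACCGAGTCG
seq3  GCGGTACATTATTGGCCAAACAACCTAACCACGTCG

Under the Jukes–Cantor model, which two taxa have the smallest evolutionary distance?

seq2 and seq3

seq1–seq2: 16/36 differ, p = 0.444, d = 0.673.
seq1–seq3: 13/36 differ, p = 0.361, d = 0.493.
seq2–seq3: 11/36 differ, p = 0.306, d = 0.392.
The smallest distance is between seq2 and seq3.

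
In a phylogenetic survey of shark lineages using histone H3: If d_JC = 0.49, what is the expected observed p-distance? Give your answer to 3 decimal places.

0.360

p = (3/4)(1 − e^(−4d/3)) = 0.75 × (1 − e^(-0.653333)) = 0.75 × (1 − 0.520309) = 0.359768.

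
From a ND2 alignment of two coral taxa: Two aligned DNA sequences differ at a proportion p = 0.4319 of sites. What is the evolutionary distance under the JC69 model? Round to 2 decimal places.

0.64

d = −(3/4) ln(1 − 4p/3) = −0.75 ln(1 − 0.575867) = −0.75 ln(0.424133)
  = −0.75 × (-0.857708) = 0.643281 substitutions/site.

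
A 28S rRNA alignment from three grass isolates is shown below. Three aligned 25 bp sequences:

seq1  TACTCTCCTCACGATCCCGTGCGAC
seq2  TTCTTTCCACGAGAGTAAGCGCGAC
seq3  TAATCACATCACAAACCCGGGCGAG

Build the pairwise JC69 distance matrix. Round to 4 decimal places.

seq1–seq2: 10/25 sites differ → p = 0.4, d = −0.75 ln(1 − 0.533333) = 0.571605 ≈ 0.5716.
seq1–seq3: 7/25 sites differ → p = 0.28, d = −0.75 ln(1 − 0.373333) = 0.350505 ≈ 0.3505.
seq2–seq3: 15/25 sites differ → p = 0.6, d = −0.75 ln(1 − 0.8) = 1.207078 ≈ 1.2071.

d(seq1,seq2) = 0.5716, d(seq1,seq3) = 0.3505, d(seq2,seq3) = 1.2071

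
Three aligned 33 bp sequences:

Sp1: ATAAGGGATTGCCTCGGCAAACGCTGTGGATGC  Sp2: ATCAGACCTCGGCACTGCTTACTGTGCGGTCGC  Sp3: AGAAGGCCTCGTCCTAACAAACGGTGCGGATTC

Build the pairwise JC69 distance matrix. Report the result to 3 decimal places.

Sp1–Sp2: 15/33 sites differ → p ≈ 0.454545, d = −0.75 ln(1 − 0.60606) = 0.698667 ≈ 0.699.
Sp1–Sp3: 12/33 sites differ → p ≈ 0.363636, d = −0.75 ln(1 − 0.484848) = 0.497470 ≈ 0.497.
Sp2–Sp3: 14/33 sites differ → p ≈ 0.424242, d = −0.75 ln(1 − 0.565656) = 0.625439 ≈ 0.625.

d(Sp1,Sp2) = 0.699, d(Sp1,Sp3) = 0.497, d(Sp2,Sp3) = 0.625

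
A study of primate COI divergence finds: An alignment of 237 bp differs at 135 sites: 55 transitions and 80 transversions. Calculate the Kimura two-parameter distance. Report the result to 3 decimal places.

P = 55/237 ≈ 0.232068 and Q = 80/237 ≈ 0.337553.
Under the Kimura two-parameter model, d = −½ ln(1 − 2P − Q) − ¼ ln(1 − 2Q).
1 − 2P − Q = 0.198311, giving −½ ln(0.198311) = 0.808959.
1 − 2Q = 0.324894, giving −¼ ln(0.324894) = 0.281064.
d = 0.808959 + 0.281064 = 1.090023.

1.090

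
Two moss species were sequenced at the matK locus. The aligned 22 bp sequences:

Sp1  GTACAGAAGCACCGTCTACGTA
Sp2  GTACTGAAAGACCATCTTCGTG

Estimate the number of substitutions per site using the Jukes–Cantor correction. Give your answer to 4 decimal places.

0.3390

The sequences differ at 6 of 22 sites (5, 9, 10, 14, 18, 22), so p = 6/22 ≈ 0.272727.
d = −(3/4) ln(1 − 4p/3) = −0.75 ln(1 − 0.363636) = −0.75 ln(0.636364)
  = −0.75 × (-0.451985) = 0.338989 substitutions/site.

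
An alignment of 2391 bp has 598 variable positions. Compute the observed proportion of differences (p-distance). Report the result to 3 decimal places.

0.250

p = 598/2391 = 0.250104… ≈ 0.250 (to 3 d.p.).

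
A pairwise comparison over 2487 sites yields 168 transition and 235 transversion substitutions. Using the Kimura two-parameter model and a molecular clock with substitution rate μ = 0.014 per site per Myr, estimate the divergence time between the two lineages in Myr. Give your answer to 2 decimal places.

6.53

P = 168/2487 ≈ 0.067551 and Q = 235/2487 ≈ 0.094491.
Under the Kimura two-parameter model, d = −½ ln(1 − 2P − Q) − ¼ ln(1 − 2Q).
1 − 2P − Q = 0.770407, giving −½ ln(0.770407) = 0.130418.
1 − 2Q = 0.811018, giving −¼ ln(0.811018) = 0.052366.
d = 0.130418 + 0.052366 = 0.182784.
Under a molecular clock d = 2μt, so t = d/(2μ) = 0.182784 / (2 × 0.014) = 6.53 Myr.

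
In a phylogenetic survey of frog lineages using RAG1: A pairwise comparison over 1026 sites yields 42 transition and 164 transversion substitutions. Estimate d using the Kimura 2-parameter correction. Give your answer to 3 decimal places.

0.235

P = 42/1026 ≈ 0.040936 and Q = 164/1026 ≈ 0.159844.
Under the Kimura two-parameter model, d = −½ ln(1 − 2P − Q) − ¼ ln(1 − 2Q).
1 − 2P − Q = 0.758284, giving −½ ln(0.758284) = 0.138349.
1 − 2Q = 0.680312, giving −¼ ln(0.680312) = 0.096301.
d = 0.138349 + 0.096301 = 0.234650.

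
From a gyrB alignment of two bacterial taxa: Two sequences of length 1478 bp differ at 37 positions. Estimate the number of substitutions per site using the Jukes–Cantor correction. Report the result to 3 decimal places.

0.025

p = 37/1478 ≈ 0.025034.
d = −(3/4) ln(1 − 4p/3) = −0.75 ln(1 − 0.033379) = −0.75 ln(0.966621)
  = −0.75 × (-0.033949) = 0.025462 substitutions/site.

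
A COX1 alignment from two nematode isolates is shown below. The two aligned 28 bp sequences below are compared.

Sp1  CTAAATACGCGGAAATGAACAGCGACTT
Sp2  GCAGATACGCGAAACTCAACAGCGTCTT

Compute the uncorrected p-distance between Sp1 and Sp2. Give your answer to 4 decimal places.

The sequences differ at 7 of 28 positions (sites 1, 2, 4, 12, 15, 17, 25).
p = 7/28 = 0.2500.

0.2500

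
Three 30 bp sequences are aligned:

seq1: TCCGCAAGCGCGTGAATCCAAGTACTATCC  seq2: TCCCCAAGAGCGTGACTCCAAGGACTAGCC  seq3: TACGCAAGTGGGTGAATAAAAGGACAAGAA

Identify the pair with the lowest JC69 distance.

seq1 and seq2

seq1–seq2: 5/30 differ, p = 0.167, d = 0.188.
seq1–seq3: 10/30 differ, p = 0.333, d = 0.441.
seq2–seq3: 10/30 differ, p = 0.333, d = 0.441.
The smallest distance is between seq1 and seq2.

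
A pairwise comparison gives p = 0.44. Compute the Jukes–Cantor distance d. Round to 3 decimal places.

d = −(3/4) ln(1 − 4p/3) = −0.75 ln(1 − 0.586667) = −0.75 ln(0.413333)
  = −0.75 × (-0.883502) = 0.662627 substitutions/site.

0.663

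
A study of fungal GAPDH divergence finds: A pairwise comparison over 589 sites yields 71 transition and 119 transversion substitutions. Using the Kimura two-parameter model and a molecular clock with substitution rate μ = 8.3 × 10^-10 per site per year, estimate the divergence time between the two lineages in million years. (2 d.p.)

P = 71/589 ≈ 0.120543 and Q = 119/589 ≈ 0.202037.
Under the Kimura two-parameter model, d = −½ ln(1 − 2P − Q) − ¼ ln(1 − 2Q).
1 − 2P − Q = 0.556877, giving −½ ln(0.556877) = 0.292705.
1 − 2Q = 0.595926, giving −¼ ln(0.595926) = 0.129410.
d = 0.292705 + 0.129410 = 0.422115.
Under a molecular clock d = 2μt, so t = d/(2μ) = 0.422115 / (2 × 8.3 × 10^-10) = 254.29 million years.

254.29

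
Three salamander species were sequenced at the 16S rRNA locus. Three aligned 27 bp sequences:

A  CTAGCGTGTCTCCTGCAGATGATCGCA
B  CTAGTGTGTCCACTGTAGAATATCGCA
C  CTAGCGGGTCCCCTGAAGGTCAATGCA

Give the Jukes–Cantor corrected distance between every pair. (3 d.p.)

d(A,B) = 0.264, d(A,C) = 0.318, d(B,C) = 0.441

A–B: 6/27 sites differ → p ≈ 0.222222, d = −0.75 ln(1 − 0.296296) = 0.263548 ≈ 0.264.
A–C: 7/27 sites differ → p ≈ 0.259259, d = −0.75 ln(1 − 0.345679) = 0.318118 ≈ 0.318.
B–C: 9/27 sites differ → p ≈ 0.333333, d = −0.75 ln(1 − 0.444444) = 0.440839 ≈ 0.441.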